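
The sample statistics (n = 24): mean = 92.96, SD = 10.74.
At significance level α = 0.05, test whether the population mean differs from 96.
One-sample t-test:
H₀: μ = 96
H₁: μ ≠ 96
df = n - 1 = 23
t = (x̄ - μ₀) / (s/√n) = (92.96 - 96) / (10.74/√24) = -1.387
p-value = 0.1788

Since p-value > α = 0.05, we fail to reject H₀.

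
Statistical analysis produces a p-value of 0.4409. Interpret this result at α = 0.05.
Since p = 0.4409 > α = 0.05, fail to reject H₀.
There is insufficient evidence to reject the null hypothesis; the result is not statistically significant at the 0.05 level.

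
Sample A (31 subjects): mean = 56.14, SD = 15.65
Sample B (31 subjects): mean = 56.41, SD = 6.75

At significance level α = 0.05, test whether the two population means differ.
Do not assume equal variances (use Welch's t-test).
Welch's two-sample t-test:
H₀: μ₁ = μ₂
H₁: μ₁ ≠ μ₂
s₁²/n₁ = 15.65²/31 = 7.9007,  s₂²/n₂ = 6.75²/31 = 1.4698
SE = √(s₁²/n₁ + s₂²/n₂) = √(7.9007 + 1.4698) = 3.0611
df (Welch-Satterthwaite) = (s₁²/n₁ + s₂²/n₂)² / [(s₁²/n₁)²/(n₁-1) + (s₂²/n₂)²/(n₂-1)] ≈ 40.79
t = (x̄₁ - x̄₂) / SE = (56.14 - 56.41) / 3.0611 = -0.27 / 3.0611 = -0.088
p-value = 0.9301

Since p-value > α = 0.05, we fail to reject H₀.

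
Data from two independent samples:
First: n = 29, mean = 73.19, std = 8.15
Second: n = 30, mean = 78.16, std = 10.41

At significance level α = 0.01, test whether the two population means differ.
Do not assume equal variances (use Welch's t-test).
Welch's two-sample t-test:
H₀: μ₁ = μ₂
H₁: μ₁ ≠ μ₂
s₁²/n₁ = 8.15²/29 = 2.2904,  s₂²/n₂ = 10.41²/30 = 3.6123
SE = √(s₁²/n₁ + s₂²/n₂) = √(2.2904 + 3.6123) = 2.4295
df (Welch-Satterthwaite) = (s₁²/n₁ + s₂²/n₂)² / [(s₁²/n₁)²/(n₁-1) + (s₂²/n₂)²/(n₂-1)] ≈ 54.67
t = (x̄₁ - x̄₂) / SE = (73.19 - 78.16) / 2.4295 = -4.97 / 2.4295 = -2.046
p-value = 0.0456

Since p-value > α = 0.01, we fail to reject H₀.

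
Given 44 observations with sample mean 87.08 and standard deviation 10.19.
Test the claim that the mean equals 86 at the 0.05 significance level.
One-sample t-test:
H₀: μ = 86
H₁: μ ≠ 86
df = n - 1 = 43
t = (x̄ - μ₀) / (s/√n) = (87.08 - 86) / (10.19/√44) = 0.703
p-value = 0.4858

Since p-value > α = 0.05, we fail to reject H₀.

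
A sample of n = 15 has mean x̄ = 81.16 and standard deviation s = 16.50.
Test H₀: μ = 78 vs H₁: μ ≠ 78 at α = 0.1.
One-sample t-test:
H₀: μ = 78
H₁: μ ≠ 78
df = n - 1 = 14
t = (x̄ - μ₀) / (s/√n) = (81.16 - 78) / (16.50/√15) = 0.742
p-value = 0.4705

Since p-value > α = 0.1, we fail to reject H₀.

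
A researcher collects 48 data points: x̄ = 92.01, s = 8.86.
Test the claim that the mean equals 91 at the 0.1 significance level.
One-sample t-test:
H₀: μ = 91
H₁: μ ≠ 91
df = n - 1 = 47
t = (x̄ - μ₀) / (s/√n) = (92.01 - 91) / (8.86/√48) = 0.790
p-value = 0.4336

Since p-value > α = 0.1, we fail to reject H₀.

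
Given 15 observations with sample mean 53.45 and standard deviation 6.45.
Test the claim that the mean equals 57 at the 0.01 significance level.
One-sample t-test:
H₀: μ = 57
H₁: μ ≠ 57
df = n - 1 = 14
t = (x̄ - μ₀) / (s/√n) = (53.45 - 57) / (6.45/√15) = -2.132
p-value = 0.0512

Since p-value > α = 0.01, we fail to reject H₀.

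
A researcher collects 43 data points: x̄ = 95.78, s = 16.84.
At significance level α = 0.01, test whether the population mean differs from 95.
One-sample t-test:
H₀: μ = 95
H₁: μ ≠ 95
df = n - 1 = 42
t = (x̄ - μ₀) / (s/√n) = (95.78 - 95) / (16.84/√43) = 0.304
p-value = 0.7628

Since p-value > α = 0.01, we fail to reject H₀.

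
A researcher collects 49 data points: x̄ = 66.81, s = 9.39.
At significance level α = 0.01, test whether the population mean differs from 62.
One-sample t-test:
H₀: μ = 62
H₁: μ ≠ 62
df = n - 1 = 48
t = (x̄ - μ₀) / (s/√n) = (66.81 - 62) / (9.39/√49) = 3.586
p-value = 0.0008

Since p-value < α = 0.01, we reject H₀.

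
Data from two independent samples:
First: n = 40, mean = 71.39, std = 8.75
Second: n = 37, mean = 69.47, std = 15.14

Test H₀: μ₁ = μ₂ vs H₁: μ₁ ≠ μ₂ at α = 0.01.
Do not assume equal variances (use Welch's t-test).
Welch's two-sample t-test:
H₀: μ₁ = μ₂
H₁: μ₁ ≠ μ₂
s₁²/n₁ = 8.75²/40 = 1.9141,  s₂²/n₂ = 15.14²/37 = 6.1951
SE = √(s₁²/n₁ + s₂²/n₂) = √(1.9141 + 6.1951) = 2.8477
df (Welch-Satterthwaite) = (s₁²/n₁ + s₂²/n₂)² / [(s₁²/n₁)²/(n₁-1) + (s₂²/n₂)²/(n₂-1)] ≈ 56.69
t = (x̄₁ - x̄₂) / SE = (71.39 - 69.47) / 2.8477 = 1.92 / 2.8477 = 0.674
p-value = 0.5029

Since p-value > α = 0.01, we fail to reject H₀.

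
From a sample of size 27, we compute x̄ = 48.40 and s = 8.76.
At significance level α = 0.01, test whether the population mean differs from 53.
One-sample t-test:
H₀: μ = 53
H₁: μ ≠ 53
df = n - 1 = 26
t = (x̄ - μ₀) / (s/√n) = (48.40 - 53) / (8.76/√27) = -2.729
p-value = 0.0113

Since p-value > α = 0.01, we fail to reject H₀.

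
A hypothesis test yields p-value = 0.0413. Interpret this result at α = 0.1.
Since p = 0.0413 < α = 0.1, reject H₀.
There is sufficient evidence to reject the null hypothesis; the result is statistically significant at the 0.1 level.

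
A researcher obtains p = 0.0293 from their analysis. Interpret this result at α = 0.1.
Since p = 0.0293 < α = 0.1, reject H₀.
There is sufficient evidence to reject the null hypothesis; the result is statistically significant at the 0.1 level.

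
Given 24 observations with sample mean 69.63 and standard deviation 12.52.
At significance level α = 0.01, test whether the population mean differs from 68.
One-sample t-test:
H₀: μ = 68
H₁: μ ≠ 68
df = n - 1 = 23
t = (x̄ - μ₀) / (s/√n) = (69.63 - 68) / (12.52/√24) = 0.638
p-value = 0.5299

Since p-value > α = 0.01, we fail to reject H₀.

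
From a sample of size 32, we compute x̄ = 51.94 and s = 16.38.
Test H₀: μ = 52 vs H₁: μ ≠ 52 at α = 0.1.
One-sample t-test:
H₀: μ = 52
H₁: μ ≠ 52
df = n - 1 = 31
t = (x̄ - μ₀) / (s/√n) = (51.94 - 52) / (16.38/√32) = -0.021
p-value = 0.9836

Since p-value > α = 0.1, we fail to reject H₀.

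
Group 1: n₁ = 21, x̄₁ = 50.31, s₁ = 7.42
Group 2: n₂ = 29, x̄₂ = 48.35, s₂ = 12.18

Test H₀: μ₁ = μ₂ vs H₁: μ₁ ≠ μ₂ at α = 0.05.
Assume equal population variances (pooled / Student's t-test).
Student's two-sample t-test (equal variances):
H₀: μ₁ = μ₂
H₁: μ₁ ≠ μ₂
df = n₁ + n₂ - 2 = 48
Pooled variance s_p² = [(n₁-1)s₁² + (n₂-1)s₂²] / (n₁ + n₂ - 2) = [(20)(7.42²) + (28)(12.18²)] / 48 = 109.4791
SE = √(s_p²(1/n₁ + 1/n₂)) = √(109.4791 × (1/21 + 1/29)) = 2.9981
t = (x̄₁ - x̄₂) / SE = (50.31 - 48.35) / 2.9981 = 1.96 / 2.9981 = 0.654
p-value = 0.5164

Since p-value > α = 0.05, we fail to reject H₀.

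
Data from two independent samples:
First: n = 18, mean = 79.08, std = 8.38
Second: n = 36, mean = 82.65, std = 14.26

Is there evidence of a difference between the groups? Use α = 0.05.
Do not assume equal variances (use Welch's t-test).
Welch's two-sample t-test:
H₀: μ₁ = μ₂
H₁: μ₁ ≠ μ₂
s₁²/n₁ = 8.38²/18 = 3.9014,  s₂²/n₂ = 14.26²/36 = 5.6485
SE = √(s₁²/n₁ + s₂²/n₂) = √(3.9014 + 5.6485) = 3.0903
df (Welch-Satterthwaite) = (s₁²/n₁ + s₂²/n₂)² / [(s₁²/n₁)²/(n₁-1) + (s₂²/n₂)²/(n₂-1)] ≈ 50.47
t = (x̄₁ - x̄₂) / SE = (79.08 - 82.65) / 3.0903 = -3.57 / 3.0903 = -1.155
p-value = 0.2534

Since p-value > α = 0.05, we fail to reject H₀.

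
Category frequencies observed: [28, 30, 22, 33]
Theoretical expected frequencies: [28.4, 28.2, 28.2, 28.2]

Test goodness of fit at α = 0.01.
Chi-square goodness of fit test:
H₀: observed counts match expected distribution
H₁: observed counts differ from expected distribution
df = k - 1 = 3
χ² = Σ(O - E)²/E
   = (28 - 28.4)²/28.4 + (30 - 28.2)²/28.2 + (22 - 28.2)²/28.2 + (33 - 28.2)²/28.2
   = 0.006 + 0.115 + 1.363 + 0.817
   = 2.30
p-value = 0.5124

Since p-value > α = 0.01, we fail to reject H₀.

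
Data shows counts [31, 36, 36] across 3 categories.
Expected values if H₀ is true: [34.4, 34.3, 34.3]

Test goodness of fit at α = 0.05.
Chi-square goodness of fit test:
H₀: observed counts match expected distribution
H₁: observed counts differ from expected distribution
df = k - 1 = 2
χ² = Σ(O - E)²/E
   = (31 - 34.4)²/34.4 + (36 - 34.3)²/34.3 + (36 - 34.3)²/34.3
   = 0.336 + 0.084 + 0.084
   = 0.50
p-value = 0.7770

Since p-value > α = 0.05, we fail to reject H₀.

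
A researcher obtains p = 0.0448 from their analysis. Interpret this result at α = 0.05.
Since p = 0.0448 < α = 0.05, reject H₀.
There is sufficient evidence to reject the null hypothesis; the result is statistically significant at the 0.05 level.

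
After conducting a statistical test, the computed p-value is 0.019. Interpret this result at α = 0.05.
Since p = 0.019 < α = 0.05, reject H₀.
There is sufficient evidence to reject the null hypothesis; the result is statistically significant at the 0.05 level.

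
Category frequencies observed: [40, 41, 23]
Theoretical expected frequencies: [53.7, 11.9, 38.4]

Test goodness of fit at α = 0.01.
Chi-square goodness of fit test:
H₀: observed counts match expected distribution
H₁: observed counts differ from expected distribution
df = k - 1 = 2
χ² = Σ(O - E)²/E
   = (40 - 53.7)²/53.7 + (41 - 11.9)²/11.9 + (23 - 38.4)²/38.4
   = 3.495 + 71.161 + 6.176
   = 80.83
p-value < 0.0001

Since p-value < α = 0.01, we reject H₀.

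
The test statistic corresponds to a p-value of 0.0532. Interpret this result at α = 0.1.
Since p = 0.0532 < α = 0.1, reject H₀.
There is sufficient evidence to reject the null hypothesis; the result is statistically significant at the 0.1 level.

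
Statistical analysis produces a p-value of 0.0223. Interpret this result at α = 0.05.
Since p = 0.0223 < α = 0.05, reject H₀.
There is sufficient evidence to reject the null hypothesis; the result is statistically significant at the 0.05 level.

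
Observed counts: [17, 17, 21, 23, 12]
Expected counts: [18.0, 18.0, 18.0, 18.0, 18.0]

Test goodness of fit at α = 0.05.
Chi-square goodness of fit test:
H₀: observed counts match expected distribution
H₁: observed counts differ from expected distribution
df = k - 1 = 4
χ² = Σ(O - E)²/E
   = (17 - 18.0)²/18.0 + (17 - 18.0)²/18.0 + (21 - 18.0)²/18.0 + (23 - 18.0)²/18.0 + (12 - 18.0)²/18.0
   = 0.056 + 0.056 + 0.500 + 1.389 + 2.000
   = 4.00
p-value = 0.4060

Since p-value > α = 0.05, we fail to reject H₀.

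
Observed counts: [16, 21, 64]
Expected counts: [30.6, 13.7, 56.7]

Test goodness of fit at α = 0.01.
Chi-square goodness of fit test:
H₀: observed counts match expected distribution
H₁: observed counts differ from expected distribution
df = k - 1 = 2
χ² = Σ(O - E)²/E
   = (16 - 30.6)²/30.6 + (21 - 13.7)²/13.7 + (64 - 56.7)²/56.7
   = 6.966 + 3.890 + 0.940
   = 11.80
p-value = 0.0027

Since p-value < α = 0.01, we reject H₀.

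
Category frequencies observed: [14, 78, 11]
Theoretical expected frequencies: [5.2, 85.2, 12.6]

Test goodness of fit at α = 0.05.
Chi-square goodness of fit test:
H₀: observed counts match expected distribution
H₁: observed counts differ from expected distribution
df = k - 1 = 2
χ² = Σ(O - E)²/E
   = (14 - 5.2)²/5.2 + (78 - 85.2)²/85.2 + (11 - 12.6)²/12.6
   = 14.892 + 0.608 + 0.203
   = 15.70
p-value = 0.0004

Since p-value < α = 0.05, we reject H₀.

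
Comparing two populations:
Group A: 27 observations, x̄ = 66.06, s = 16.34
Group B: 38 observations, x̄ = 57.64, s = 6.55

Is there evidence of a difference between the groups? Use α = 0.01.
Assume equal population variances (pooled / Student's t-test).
Student's two-sample t-test (equal variances):
H₀: μ₁ = μ₂
H₁: μ₁ ≠ μ₂
df = n₁ + n₂ - 2 = 63
Pooled variance s_p² = [(n₁-1)s₁² + (n₂-1)s₂²] / (n₁ + n₂ - 2) = [(26)(16.34²) + (37)(6.55²)] / 63 = 135.3854
SE = √(s_p²(1/n₁ + 1/n₂)) = √(135.3854 × (1/27 + 1/38)) = 2.9287
t = (x̄₁ - x̄₂) / SE = (66.06 - 57.64) / 2.9287 = 8.42 / 2.9287 = 2.875
p-value = 0.0055

Since p-value < α = 0.01, we reject H₀.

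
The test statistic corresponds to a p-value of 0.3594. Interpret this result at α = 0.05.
Since p = 0.3594 > α = 0.05, fail to reject H₀.
There is insufficient evidence to reject the null hypothesis; the result is not statistically significant at the 0.05 level.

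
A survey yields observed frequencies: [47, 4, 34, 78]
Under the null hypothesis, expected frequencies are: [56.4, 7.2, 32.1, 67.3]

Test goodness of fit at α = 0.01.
Chi-square goodness of fit test:
H₀: observed counts match expected distribution
H₁: observed counts differ from expected distribution
df = k - 1 = 3
χ² = Σ(O - E)²/E
   = (47 - 56.4)²/56.4 + (4 - 7.2)²/7.2 + (34 - 32.1)²/32.1 + (78 - 67.3)²/67.3
   = 1.567 + 1.422 + 0.112 + 1.701
   = 4.80
p-value = 0.1868

Since p-value > α = 0.01, we fail to reject H₀.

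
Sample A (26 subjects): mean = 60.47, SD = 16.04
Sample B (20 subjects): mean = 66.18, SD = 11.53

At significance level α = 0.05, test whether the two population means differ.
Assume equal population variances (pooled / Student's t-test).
Student's two-sample t-test (equal variances):
H₀: μ₁ = μ₂
H₁: μ₁ ≠ μ₂
df = n₁ + n₂ - 2 = 44
Pooled variance s_p² = [(n₁-1)s₁² + (n₂-1)s₂²] / (n₁ + n₂ - 2) = [(25)(16.04²) + (19)(11.53²)] / 44 = 203.5890
SE = √(s_p²(1/n₁ + 1/n₂)) = √(203.5890 × (1/26 + 1/20)) = 4.2438
t = (x̄₁ - x̄₂) / SE = (60.47 - 66.18) / 4.2438 = -5.71 / 4.2438 = -1.345
p-value = 0.1854

Since p-value > α = 0.05, we fail to reject H₀.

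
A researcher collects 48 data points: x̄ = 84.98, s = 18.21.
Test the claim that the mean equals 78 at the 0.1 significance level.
One-sample t-test:
H₀: μ = 78
H₁: μ ≠ 78
df = n - 1 = 47
t = (x̄ - μ₀) / (s/√n) = (84.98 - 78) / (18.21/√48) = 2.656
p-value = 0.0108

Since p-value < α = 0.1, we reject H₀.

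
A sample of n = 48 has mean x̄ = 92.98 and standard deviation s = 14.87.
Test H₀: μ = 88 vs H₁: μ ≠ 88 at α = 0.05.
One-sample t-test:
H₀: μ = 88
H₁: μ ≠ 88
df = n - 1 = 47
t = (x̄ - μ₀) / (s/√n) = (92.98 - 88) / (14.87/√48) = 2.320
p-value = 0.0247

Since p-value < α = 0.05, we reject H₀.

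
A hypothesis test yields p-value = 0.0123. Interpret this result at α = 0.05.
Since p = 0.0123 < α = 0.05, reject H₀.
There is sufficient evidence to reject the null hypothesis; the result is statistically significant at the 0.05 level.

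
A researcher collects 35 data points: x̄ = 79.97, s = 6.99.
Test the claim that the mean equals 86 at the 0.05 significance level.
One-sample t-test:
H₀: μ = 86
H₁: μ ≠ 86
df = n - 1 = 34
t = (x̄ - μ₀) / (s/√n) = (79.97 - 86) / (6.99/√35) = -5.104
p-value < 0.0001

Since p-value < α = 0.05, we reject H₀.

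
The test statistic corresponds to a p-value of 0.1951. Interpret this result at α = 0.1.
Since p = 0.1951 > α = 0.1, fail to reject H₀.
There is insufficient evidence to reject the null hypothesis; the result is not statistically significant at the 0.1 level.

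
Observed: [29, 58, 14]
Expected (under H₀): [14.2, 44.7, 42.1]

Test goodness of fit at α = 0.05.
Chi-square goodness of fit test:
H₀: observed counts match expected distribution
H₁: observed counts differ from expected distribution
df = k - 1 = 2
χ² = Σ(O - E)²/E
   = (29 - 14.2)²/14.2 + (58 - 44.7)²/44.7 + (14 - 42.1)²/42.1
   = 15.425 + 3.957 + 18.756
   = 38.14
p-value < 0.0001

Since p-value < α = 0.05, we reject H₀.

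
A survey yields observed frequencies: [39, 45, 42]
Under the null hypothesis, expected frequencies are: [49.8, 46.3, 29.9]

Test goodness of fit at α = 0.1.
Chi-square goodness of fit test:
H₀: observed counts match expected distribution
H₁: observed counts differ from expected distribution
df = k - 1 = 2
χ² = Σ(O - E)²/E
   = (39 - 49.8)²/49.8 + (45 - 46.3)²/46.3 + (42 - 29.9)²/29.9
   = 2.342 + 0.037 + 4.897
   = 7.28
p-value = 0.0263

Since p-value < α = 0.1, we reject H₀.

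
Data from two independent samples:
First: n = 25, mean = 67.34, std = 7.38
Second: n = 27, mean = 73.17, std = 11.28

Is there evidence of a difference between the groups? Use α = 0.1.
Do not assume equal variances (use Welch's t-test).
Welch's two-sample t-test:
H₀: μ₁ = μ₂
H₁: μ₁ ≠ μ₂
s₁²/n₁ = 7.38²/25 = 2.1786,  s₂²/n₂ = 11.28²/27 = 4.7125
SE = √(s₁²/n₁ + s₂²/n₂) = √(2.1786 + 4.7125) = 2.6251
df (Welch-Satterthwaite) = (s₁²/n₁ + s₂²/n₂)² / [(s₁²/n₁)²/(n₁-1) + (s₂²/n₂)²/(n₂-1)] ≈ 45.14
t = (x̄₁ - x̄₂) / SE = (67.34 - 73.17) / 2.6251 = -5.83 / 2.6251 = -2.221
p-value = 0.0314

Since p-value < α = 0.1, we reject H₀.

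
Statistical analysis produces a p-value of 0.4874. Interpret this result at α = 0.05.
Since p = 0.4874 > α = 0.05, fail to reject H₀.
There is insufficient evidence to reject the null hypothesis; the result is not statistically significant at the 0.05 level.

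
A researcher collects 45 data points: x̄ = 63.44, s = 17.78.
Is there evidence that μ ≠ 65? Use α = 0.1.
One-sample t-test:
H₀: μ = 65
H₁: μ ≠ 65
df = n - 1 = 44
t = (x̄ - μ₀) / (s/√n) = (63.44 - 65) / (17.78/√45) = -0.589
p-value = 0.5592

Since p-value > α = 0.1, we fail to reject H₀.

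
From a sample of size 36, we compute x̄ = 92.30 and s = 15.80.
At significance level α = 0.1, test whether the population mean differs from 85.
One-sample t-test:
H₀: μ = 85
H₁: μ ≠ 85
df = n - 1 = 35
t = (x̄ - μ₀) / (s/√n) = (92.30 - 85) / (15.80/√36) = 2.772
p-value = 0.0089

Since p-value < α = 0.1, we reject H₀.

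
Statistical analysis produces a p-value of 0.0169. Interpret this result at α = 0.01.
Since p = 0.0169 > α = 0.01, fail to reject H₀.
There is insufficient evidence to reject the null hypothesis; the result is not statistically significant at the 0.01 level.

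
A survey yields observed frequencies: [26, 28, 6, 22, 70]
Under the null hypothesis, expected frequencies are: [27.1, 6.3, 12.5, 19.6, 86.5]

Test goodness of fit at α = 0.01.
Chi-square goodness of fit test:
H₀: observed counts match expected distribution
H₁: observed counts differ from expected distribution
df = k - 1 = 4
χ² = Σ(O - E)²/E
   = (26 - 27.1)²/27.1 + (28 - 6.3)²/6.3 + (6 - 12.5)²/12.5 + (22 - 19.6)²/19.6 + (70 - 86.5)²/86.5
   = 0.045 + 74.744 + 3.380 + 0.294 + 3.147
   = 81.61
p-value < 0.0001

Since p-value < α = 0.01, we reject H₀.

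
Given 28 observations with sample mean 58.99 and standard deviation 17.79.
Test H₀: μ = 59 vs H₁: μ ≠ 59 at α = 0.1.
One-sample t-test:
H₀: μ = 59
H₁: μ ≠ 59
df = n - 1 = 27
t = (x̄ - μ₀) / (s/√n) = (58.99 - 59) / (17.79/√28) = -0.003
p-value = 0.9976

Since p-value > α = 0.1, we fail to reject H₀.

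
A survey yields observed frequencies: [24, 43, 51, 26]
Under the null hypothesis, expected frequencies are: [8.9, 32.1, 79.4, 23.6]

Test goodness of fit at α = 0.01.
Chi-square goodness of fit test:
H₀: observed counts match expected distribution
H₁: observed counts differ from expected distribution
df = k - 1 = 3
χ² = Σ(O - E)²/E
   = (24 - 8.9)²/8.9 + (43 - 32.1)²/32.1 + (51 - 79.4)²/79.4 + (26 - 23.6)²/23.6
   = 25.619 + 3.701 + 10.158 + 0.244
   = 39.72
p-value < 0.0001

Since p-value < α = 0.01, we reject H₀.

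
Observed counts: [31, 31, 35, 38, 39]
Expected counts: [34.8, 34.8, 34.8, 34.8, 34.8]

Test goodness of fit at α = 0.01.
Chi-square goodness of fit test:
H₀: observed counts match expected distribution
H₁: observed counts differ from expected distribution
df = k - 1 = 4
χ² = Σ(O - E)²/E
   = (31 - 34.8)²/34.8 + (31 - 34.8)²/34.8 + (35 - 34.8)²/34.8 + (38 - 34.8)²/34.8 + (39 - 34.8)²/34.8
   = 0.415 + 0.415 + 0.001 + 0.294 + 0.507
   = 1.63
p-value = 0.8030

Since p-value > α = 0.01, we fail to reject H₀.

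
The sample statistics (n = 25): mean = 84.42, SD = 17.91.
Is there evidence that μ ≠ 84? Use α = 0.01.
One-sample t-test:
H₀: μ = 84
H₁: μ ≠ 84
df = n - 1 = 24
t = (x̄ - μ₀) / (s/√n) = (84.42 - 84) / (17.91/√25) = 0.117
p-value = 0.9076

Since p-value > α = 0.01, we fail to reject H₀.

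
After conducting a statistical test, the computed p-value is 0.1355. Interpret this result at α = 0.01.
Since p = 0.1355 > α = 0.01, fail to reject H₀.
There is insufficient evidence to reject the null hypothesis; the result is not statistically significant at the 0.01 level.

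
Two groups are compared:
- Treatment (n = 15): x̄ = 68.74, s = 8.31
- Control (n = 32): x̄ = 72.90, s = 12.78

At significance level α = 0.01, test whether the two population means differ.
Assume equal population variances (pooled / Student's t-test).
Student's two-sample t-test (equal variances):
H₀: μ₁ = μ₂
H₁: μ₁ ≠ μ₂
df = n₁ + n₂ - 2 = 45
Pooled variance s_p² = [(n₁-1)s₁² + (n₂-1)s₂²] / (n₁ + n₂ - 2) = [(14)(8.31²) + (31)(12.78²)] / 45 = 133.9992
SE = √(s_p²(1/n₁ + 1/n₂)) = √(133.9992 × (1/15 + 1/32)) = 3.6223
t = (x̄₁ - x̄₂) / SE = (68.74 - 72.90) / 3.6223 = -4.16 / 3.6223 = -1.148
p-value = 0.2568

Since p-value > α = 0.01, we fail to reject H₀.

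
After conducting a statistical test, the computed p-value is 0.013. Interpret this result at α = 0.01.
Since p = 0.013 > α = 0.01, fail to reject H₀.
There is insufficient evidence to reject the null hypothesis; the result is not statistically significant at the 0.01 level.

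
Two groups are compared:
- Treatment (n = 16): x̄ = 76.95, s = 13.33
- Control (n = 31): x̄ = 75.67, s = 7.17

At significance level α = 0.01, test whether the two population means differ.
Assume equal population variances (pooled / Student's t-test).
Student's two-sample t-test (equal variances):
H₀: μ₁ = μ₂
H₁: μ₁ ≠ μ₂
df = n₁ + n₂ - 2 = 45
Pooled variance s_p² = [(n₁-1)s₁² + (n₂-1)s₂²] / (n₁ + n₂ - 2) = [(15)(13.33²) + (30)(7.17²)] / 45 = 93.5022
SE = √(s_p²(1/n₁ + 1/n₂)) = √(93.5022 × (1/16 + 1/31)) = 2.9766
t = (x̄₁ - x̄₂) / SE = (76.95 - 75.67) / 2.9766 = 1.28 / 2.9766 = 0.430
p-value = 0.6692

Since p-value > α = 0.01, we fail to reject H₀.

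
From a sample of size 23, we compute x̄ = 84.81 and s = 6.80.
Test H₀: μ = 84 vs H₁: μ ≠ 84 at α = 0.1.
One-sample t-test:
H₀: μ = 84
H₁: μ ≠ 84
df = n - 1 = 22
t = (x̄ - μ₀) / (s/√n) = (84.81 - 84) / (6.80/√23) = 0.571
p-value = 0.5736

Since p-value > α = 0.1, we fail to reject H₀.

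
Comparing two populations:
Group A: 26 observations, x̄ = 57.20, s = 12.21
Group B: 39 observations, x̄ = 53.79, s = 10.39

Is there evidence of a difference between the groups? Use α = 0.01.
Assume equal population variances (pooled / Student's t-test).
Student's two-sample t-test (equal variances):
H₀: μ₁ = μ₂
H₁: μ₁ ≠ μ₂
df = n₁ + n₂ - 2 = 63
Pooled variance s_p² = [(n₁-1)s₁² + (n₂-1)s₂²] / (n₁ + n₂ - 2) = [(25)(12.21²) + (38)(10.39²)] / 63 = 124.2743
SE = √(s_p²(1/n₁ + 1/n₂)) = √(124.2743 × (1/26 + 1/39)) = 2.8225
t = (x̄₁ - x̄₂) / SE = (57.20 - 53.79) / 2.8225 = 3.41 / 2.8225 = 1.208
p-value = 0.2315

Since p-value > α = 0.01, we fail to reject H₀.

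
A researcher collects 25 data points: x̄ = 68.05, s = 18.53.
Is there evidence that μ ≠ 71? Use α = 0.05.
One-sample t-test:
H₀: μ = 71
H₁: μ ≠ 71
df = n - 1 = 24
t = (x̄ - μ₀) / (s/√n) = (68.05 - 71) / (18.53/√25) = -0.796
p-value = 0.4338

Since p-value > α = 0.05, we fail to reject H₀.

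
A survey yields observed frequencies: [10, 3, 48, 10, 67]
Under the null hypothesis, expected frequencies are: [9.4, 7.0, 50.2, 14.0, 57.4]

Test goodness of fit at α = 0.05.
Chi-square goodness of fit test:
H₀: observed counts match expected distribution
H₁: observed counts differ from expected distribution
df = k - 1 = 4
χ² = Σ(O - E)²/E
   = (10 - 9.4)²/9.4 + (3 - 7.0)²/7.0 + (48 - 50.2)²/50.2 + (10 - 14.0)²/14.0 + (67 - 57.4)²/57.4
   = 0.038 + 2.286 + 0.096 + 1.143 + 1.606
   = 5.17
p-value = 0.2704

Since p-value > α = 0.05, we fail to reject H₀.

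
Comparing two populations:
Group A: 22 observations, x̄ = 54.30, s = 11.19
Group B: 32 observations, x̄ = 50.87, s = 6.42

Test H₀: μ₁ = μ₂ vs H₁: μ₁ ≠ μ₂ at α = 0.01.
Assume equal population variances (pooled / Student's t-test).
Student's two-sample t-test (equal variances):
H₀: μ₁ = μ₂
H₁: μ₁ ≠ μ₂
df = n₁ + n₂ - 2 = 52
Pooled variance s_p² = [(n₁-1)s₁² + (n₂-1)s₂²] / (n₁ + n₂ - 2) = [(21)(11.19²) + (31)(6.42²)] / 52 = 75.1394
SE = √(s_p²(1/n₁ + 1/n₂)) = √(75.1394 × (1/22 + 1/32)) = 2.4007
t = (x̄₁ - x̄₂) / SE = (54.30 - 50.87) / 2.4007 = 3.43 / 2.4007 = 1.429
p-value = 0.1591

Since p-value > α = 0.01, we fail to reject H₀.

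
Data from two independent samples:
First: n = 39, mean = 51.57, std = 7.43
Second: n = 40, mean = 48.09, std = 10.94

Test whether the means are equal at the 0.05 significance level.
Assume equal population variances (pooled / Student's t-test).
Student's two-sample t-test (equal variances):
H₀: μ₁ = μ₂
H₁: μ₁ ≠ μ₂
df = n₁ + n₂ - 2 = 77
Pooled variance s_p² = [(n₁-1)s₁² + (n₂-1)s₂²] / (n₁ + n₂ - 2) = [(38)(7.43²) + (39)(10.94²)] / 77 = 87.8629
SE = √(s_p²(1/n₁ + 1/n₂)) = √(87.8629 × (1/39 + 1/40)) = 2.1094
t = (x̄₁ - x̄₂) / SE = (51.57 - 48.09) / 2.1094 = 3.48 / 2.1094 = 1.650
p-value = 0.1031

Since p-value > α = 0.05, we fail to reject H₀.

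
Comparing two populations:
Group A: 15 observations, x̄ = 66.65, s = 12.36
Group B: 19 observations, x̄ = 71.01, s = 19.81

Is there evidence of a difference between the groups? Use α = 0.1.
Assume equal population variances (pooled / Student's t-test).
Student's two-sample t-test (equal variances):
H₀: μ₁ = μ₂
H₁: μ₁ ≠ μ₂
df = n₁ + n₂ - 2 = 32
Pooled variance s_p² = [(n₁-1)s₁² + (n₂-1)s₂²] / (n₁ + n₂ - 2) = [(14)(12.36²) + (18)(19.81²)] / 32 = 287.5820
SE = √(s_p²(1/n₁ + 1/n₂)) = √(287.5820 × (1/15 + 1/19)) = 5.8573
t = (x̄₁ - x̄₂) / SE = (66.65 - 71.01) / 5.8573 = -4.36 / 5.8573 = -0.744
p-value = 0.4621

Since p-value > α = 0.1, we fail to reject H₀.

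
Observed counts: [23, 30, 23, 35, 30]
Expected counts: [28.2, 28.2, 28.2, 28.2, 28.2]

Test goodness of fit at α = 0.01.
Chi-square goodness of fit test:
H₀: observed counts match expected distribution
H₁: observed counts differ from expected distribution
df = k - 1 = 4
χ² = Σ(O - E)²/E
   = (23 - 28.2)²/28.2 + (30 - 28.2)²/28.2 + (23 - 28.2)²/28.2 + (35 - 28.2)²/28.2 + (30 - 28.2)²/28.2
   = 0.959 + 0.115 + 0.959 + 1.640 + 0.115
   = 3.79
p-value = 0.4356

Since p-value > α = 0.01, we fail to reject H₀.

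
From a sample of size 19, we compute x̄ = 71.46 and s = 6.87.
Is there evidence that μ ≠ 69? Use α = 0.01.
One-sample t-test:
H₀: μ = 69
H₁: μ ≠ 69
df = n - 1 = 18
t = (x̄ - μ₀) / (s/√n) = (71.46 - 69) / (6.87/√19) = 1.561
p-value = 0.1360

Since p-value > α = 0.01, we fail to reject H₀.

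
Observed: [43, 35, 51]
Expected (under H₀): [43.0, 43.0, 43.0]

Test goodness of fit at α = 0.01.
Chi-square goodness of fit test:
H₀: observed counts match expected distribution
H₁: observed counts differ from expected distribution
df = k - 1 = 2
χ² = Σ(O - E)²/E
   = (43 - 43.0)²/43.0 + (35 - 43.0)²/43.0 + (51 - 43.0)²/43.0
   = 0.000 + 1.488 + 1.488
   = 2.98
p-value = 0.2257

Since p-value > α = 0.01, we fail to reject H₀.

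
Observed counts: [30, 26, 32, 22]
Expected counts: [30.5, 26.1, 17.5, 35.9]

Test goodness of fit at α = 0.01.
Chi-square goodness of fit test:
H₀: observed counts match expected distribution
H₁: observed counts differ from expected distribution
df = k - 1 = 3
χ² = Σ(O - E)²/E
   = (30 - 30.5)²/30.5 + (26 - 26.1)²/26.1 + (32 - 17.5)²/17.5 + (22 - 35.9)²/35.9
   = 0.008 + 0.000 + 12.014 + 5.382
   = 17.40
p-value = 0.0006

Since p-value < α = 0.01, we reject H₀.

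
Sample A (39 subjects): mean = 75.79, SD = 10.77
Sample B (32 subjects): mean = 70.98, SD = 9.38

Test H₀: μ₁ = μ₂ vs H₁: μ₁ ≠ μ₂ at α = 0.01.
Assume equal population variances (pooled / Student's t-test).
Student's two-sample t-test (equal variances):
H₀: μ₁ = μ₂
H₁: μ₁ ≠ μ₂
df = n₁ + n₂ - 2 = 69
Pooled variance s_p² = [(n₁-1)s₁² + (n₂-1)s₂²] / (n₁ + n₂ - 2) = [(38)(10.77²) + (31)(9.38²)] / 69 = 103.4094
SE = √(s_p²(1/n₁ + 1/n₂)) = √(103.4094 × (1/39 + 1/32)) = 2.4255
t = (x̄₁ - x̄₂) / SE = (75.79 - 70.98) / 2.4255 = 4.81 / 2.4255 = 1.983
p-value = 0.0513

Since p-value > α = 0.01, we fail to reject H₀.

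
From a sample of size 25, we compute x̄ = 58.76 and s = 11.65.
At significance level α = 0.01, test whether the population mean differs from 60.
One-sample t-test:
H₀: μ = 60
H₁: μ ≠ 60
df = n - 1 = 24
t = (x̄ - μ₀) / (s/√n) = (58.76 - 60) / (11.65/√25) = -0.532
p-value = 0.5995

Since p-value > α = 0.01, we fail to reject H₀.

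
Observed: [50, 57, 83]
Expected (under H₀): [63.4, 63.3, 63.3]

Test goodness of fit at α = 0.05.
Chi-square goodness of fit test:
H₀: observed counts match expected distribution
H₁: observed counts differ from expected distribution
df = k - 1 = 2
χ² = Σ(O - E)²/E
   = (50 - 63.4)²/63.4 + (57 - 63.3)²/63.3 + (83 - 63.3)²/63.3
   = 2.832 + 0.627 + 6.131
   = 9.59
p-value = 0.0083

Since p-value < α = 0.05, we reject H₀.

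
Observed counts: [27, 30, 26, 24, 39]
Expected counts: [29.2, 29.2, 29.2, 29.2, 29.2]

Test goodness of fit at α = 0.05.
Chi-square goodness of fit test:
H₀: observed counts match expected distribution
H₁: observed counts differ from expected distribution
df = k - 1 = 4
χ² = Σ(O - E)²/E
   = (27 - 29.2)²/29.2 + (30 - 29.2)²/29.2 + (26 - 29.2)²/29.2 + (24 - 29.2)²/29.2 + (39 - 29.2)²/29.2
   = 0.166 + 0.022 + 0.351 + 0.926 + 3.289
   = 4.75
p-value = 0.3135

Since p-value > α = 0.05, we fail to reject H₀.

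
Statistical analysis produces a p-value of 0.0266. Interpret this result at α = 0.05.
Since p = 0.0266 < α = 0.05, reject H₀.
There is sufficient evidence to reject the null hypothesis; the result is statistically significant at the 0.05 level.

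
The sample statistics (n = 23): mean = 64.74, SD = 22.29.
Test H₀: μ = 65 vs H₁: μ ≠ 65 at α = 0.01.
One-sample t-test:
H₀: μ = 65
H₁: μ ≠ 65
df = n - 1 = 22
t = (x̄ - μ₀) / (s/√n) = (64.74 - 65) / (22.29/√23) = -0.056
p-value = 0.9559

Since p-value > α = 0.01, we fail to reject H₀.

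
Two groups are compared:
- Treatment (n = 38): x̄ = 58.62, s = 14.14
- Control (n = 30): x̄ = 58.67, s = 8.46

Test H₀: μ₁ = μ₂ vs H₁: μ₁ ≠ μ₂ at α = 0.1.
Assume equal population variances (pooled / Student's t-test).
Student's two-sample t-test (equal variances):
H₀: μ₁ = μ₂
H₁: μ₁ ≠ μ₂
df = n₁ + n₂ - 2 = 66
Pooled variance s_p² = [(n₁-1)s₁² + (n₂-1)s₂²] / (n₁ + n₂ - 2) = [(37)(14.14²) + (29)(8.46²)] / 66 = 143.5355
SE = √(s_p²(1/n₁ + 1/n₂)) = √(143.5355 × (1/38 + 1/30)) = 2.9260
t = (x̄₁ - x̄₂) / SE = (58.62 - 58.67) / 2.9260 = -0.05 / 2.9260 = -0.017
p-value = 0.9864

Since p-value > α = 0.1, we fail to reject H₀.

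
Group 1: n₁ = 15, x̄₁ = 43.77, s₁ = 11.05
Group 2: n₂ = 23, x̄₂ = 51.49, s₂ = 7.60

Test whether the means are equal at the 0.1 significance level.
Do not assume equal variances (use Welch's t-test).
Welch's two-sample t-test:
H₀: μ₁ = μ₂
H₁: μ₁ ≠ μ₂
s₁²/n₁ = 11.05²/15 = 8.1402,  s₂²/n₂ = 7.60²/23 = 2.5113
SE = √(s₁²/n₁ + s₂²/n₂) = √(8.1402 + 2.5113) = 3.2637
df (Welch-Satterthwaite) = (s₁²/n₁ + s₂²/n₂)² / [(s₁²/n₁)²/(n₁-1) + (s₂²/n₂)²/(n₂-1)] ≈ 22.60
t = (x̄₁ - x̄₂) / SE = (43.77 - 51.49) / 3.2637 = -7.72 / 3.2637 = -2.365
p-value = 0.0270

Since p-value < α = 0.1, we reject H₀.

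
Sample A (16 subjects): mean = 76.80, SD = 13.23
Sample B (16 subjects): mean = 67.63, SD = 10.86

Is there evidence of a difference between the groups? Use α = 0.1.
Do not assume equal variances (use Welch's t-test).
Welch's two-sample t-test:
H₀: μ₁ = μ₂
H₁: μ₁ ≠ μ₂
s₁²/n₁ = 13.23²/16 = 10.9396,  s₂²/n₂ = 10.86²/16 = 7.3712
SE = √(s₁²/n₁ + s₂²/n₂) = √(10.9396 + 7.3712) = 4.2791
df (Welch-Satterthwaite) = (s₁²/n₁ + s₂²/n₂)² / [(s₁²/n₁)²/(n₁-1) + (s₂²/n₂)²/(n₂-1)] ≈ 28.90
t = (x̄₁ - x̄₂) / SE = (76.80 - 67.63) / 4.2791 = 9.17 / 4.2791 = 2.143
p-value = 0.0407

Since p-value < α = 0.1, we reject H₀.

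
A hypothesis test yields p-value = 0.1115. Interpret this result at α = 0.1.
Since p = 0.1115 > α = 0.1, fail to reject H₀.
There is insufficient evidence to reject the null hypothesis; the result is not statistically significant at the 0.1 level.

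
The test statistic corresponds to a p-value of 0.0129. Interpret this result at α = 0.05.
Since p = 0.0129 < α = 0.05, reject H₀.
There is sufficient evidence to reject the null hypothesis; the result is statistically significant at the 0.05 level.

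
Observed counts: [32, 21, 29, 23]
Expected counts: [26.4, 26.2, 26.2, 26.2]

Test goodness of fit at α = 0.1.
Chi-square goodness of fit test:
H₀: observed counts match expected distribution
H₁: observed counts differ from expected distribution
df = k - 1 = 3
χ² = Σ(O - E)²/E
   = (32 - 26.4)²/26.4 + (21 - 26.2)²/26.2 + (29 - 26.2)²/26.2 + (23 - 26.2)²/26.2
   = 1.188 + 1.032 + 0.299 + 0.391
   = 2.91
p-value = 0.4057

Since p-value > α = 0.1, we fail to reject H₀.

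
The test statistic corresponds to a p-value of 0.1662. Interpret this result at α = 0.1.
Since p = 0.1662 > α = 0.1, fail to reject H₀.
There is insufficient evidence to reject the null hypothesis; the result is not statistically significant at the 0.1 level.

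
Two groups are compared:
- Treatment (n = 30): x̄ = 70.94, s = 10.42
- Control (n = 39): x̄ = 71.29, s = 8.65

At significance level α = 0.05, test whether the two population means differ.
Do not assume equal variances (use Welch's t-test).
Welch's two-sample t-test:
H₀: μ₁ = μ₂
H₁: μ₁ ≠ μ₂
s₁²/n₁ = 10.42²/30 = 3.6192,  s₂²/n₂ = 8.65²/39 = 1.9185
SE = √(s₁²/n₁ + s₂²/n₂) = √(3.6192 + 1.9185) = 2.3532
df (Welch-Satterthwaite) = (s₁²/n₁ + s₂²/n₂)² / [(s₁²/n₁)²/(n₁-1) + (s₂²/n₂)²/(n₂-1)] ≈ 55.91
t = (x̄₁ - x̄₂) / SE = (70.94 - 71.29) / 2.3532 = -0.35 / 2.3532 = -0.149
p-value = 0.8823

Since p-value > α = 0.05, we fail to reject H₀.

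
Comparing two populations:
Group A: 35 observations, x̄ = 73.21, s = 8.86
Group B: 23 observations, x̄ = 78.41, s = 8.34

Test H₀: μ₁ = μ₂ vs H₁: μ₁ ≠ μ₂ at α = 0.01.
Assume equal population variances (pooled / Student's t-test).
Student's two-sample t-test (equal variances):
H₀: μ₁ = μ₂
H₁: μ₁ ≠ μ₂
df = n₁ + n₂ - 2 = 56
Pooled variance s_p² = [(n₁-1)s₁² + (n₂-1)s₂²] / (n₁ + n₂ - 2) = [(34)(8.86²) + (22)(8.34²)] / 56 = 74.9859
SE = √(s_p²(1/n₁ + 1/n₂)) = √(74.9859 × (1/35 + 1/23)) = 2.3244
t = (x̄₁ - x̄₂) / SE = (73.21 - 78.41) / 2.3244 = -5.20 / 2.3244 = -2.237
p-value = 0.0293

Since p-value > α = 0.01, we fail to reject H₀.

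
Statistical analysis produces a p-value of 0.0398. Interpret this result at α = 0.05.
Since p = 0.0398 < α = 0.05, reject H₀.
There is sufficient evidence to reject the null hypothesis; the result is statistically significant at the 0.05 level.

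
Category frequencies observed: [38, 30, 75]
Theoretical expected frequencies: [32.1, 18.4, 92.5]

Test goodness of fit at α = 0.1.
Chi-square goodness of fit test:
H₀: observed counts match expected distribution
H₁: observed counts differ from expected distribution
df = k - 1 = 2
χ² = Σ(O - E)²/E
   = (38 - 32.1)²/32.1 + (30 - 18.4)²/18.4 + (75 - 92.5)²/92.5
   = 1.084 + 7.313 + 3.311
   = 11.71
p-value = 0.0029

Since p-value < α = 0.1, we reject H₀.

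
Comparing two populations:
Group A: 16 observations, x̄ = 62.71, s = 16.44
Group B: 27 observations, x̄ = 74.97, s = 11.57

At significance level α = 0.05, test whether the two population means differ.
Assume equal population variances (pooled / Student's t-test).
Student's two-sample t-test (equal variances):
H₀: μ₁ = μ₂
H₁: μ₁ ≠ μ₂
df = n₁ + n₂ - 2 = 41
Pooled variance s_p² = [(n₁-1)s₁² + (n₂-1)s₂²] / (n₁ + n₂ - 2) = [(15)(16.44²) + (26)(11.57²)] / 41 = 183.7705
SE = √(s_p²(1/n₁ + 1/n₂)) = √(183.7705 × (1/16 + 1/27)) = 4.2769
t = (x̄₁ - x̄₂) / SE = (62.71 - 74.97) / 4.2769 = -12.26 / 4.2769 = -2.867
p-value = 0.0065

Since p-value < α = 0.05, we reject H₀.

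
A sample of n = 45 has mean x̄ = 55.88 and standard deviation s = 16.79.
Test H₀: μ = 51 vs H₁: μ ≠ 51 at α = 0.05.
One-sample t-test:
H₀: μ = 51
H₁: μ ≠ 51
df = n - 1 = 44
t = (x̄ - μ₀) / (s/√n) = (55.88 - 51) / (16.79/√45) = 1.950
p-value = 0.0576

Since p-value > α = 0.05, we fail to reject H₀.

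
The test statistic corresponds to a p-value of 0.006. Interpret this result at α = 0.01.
Since p = 0.006 < α = 0.01, reject H₀.
There is sufficient evidence to reject the null hypothesis; the result is statistically significant at the 0.01 level.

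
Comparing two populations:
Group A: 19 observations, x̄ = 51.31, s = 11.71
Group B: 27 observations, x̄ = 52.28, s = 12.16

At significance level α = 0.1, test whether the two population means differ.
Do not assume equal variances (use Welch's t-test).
Welch's two-sample t-test:
H₀: μ₁ = μ₂
H₁: μ₁ ≠ μ₂
s₁²/n₁ = 11.71²/19 = 7.2171,  s₂²/n₂ = 12.16²/27 = 5.4765
SE = √(s₁²/n₁ + s₂²/n₂) = √(7.2171 + 5.4765) = 3.5628
df (Welch-Satterthwaite) = (s₁²/n₁ + s₂²/n₂)² / [(s₁²/n₁)²/(n₁-1) + (s₂²/n₂)²/(n₂-1)] ≈ 39.81
t = (x̄₁ - x̄₂) / SE = (51.31 - 52.28) / 3.5628 = -0.97 / 3.5628 = -0.272
p-value = 0.7868

Since p-value > α = 0.1, we fail to reject H₀.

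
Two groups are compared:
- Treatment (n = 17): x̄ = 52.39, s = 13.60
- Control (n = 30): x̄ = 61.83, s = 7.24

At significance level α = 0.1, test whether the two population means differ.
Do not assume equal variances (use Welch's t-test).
Welch's two-sample t-test:
H₀: μ₁ = μ₂
H₁: μ₁ ≠ μ₂
s₁²/n₁ = 13.60²/17 = 10.8800,  s₂²/n₂ = 7.24²/30 = 1.7473
SE = √(s₁²/n₁ + s₂²/n₂) = √(10.8800 + 1.7473) = 3.5535
df (Welch-Satterthwaite) = (s₁²/n₁ + s₂²/n₂)² / [(s₁²/n₁)²/(n₁-1) + (s₂²/n₂)²/(n₂-1)] ≈ 21.25
t = (x̄₁ - x̄₂) / SE = (52.39 - 61.83) / 3.5535 = -9.44 / 3.5535 = -2.657
p-value = 0.0147

Since p-value < α = 0.1, we reject H₀.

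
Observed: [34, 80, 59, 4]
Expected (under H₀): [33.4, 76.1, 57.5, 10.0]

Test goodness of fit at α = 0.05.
Chi-square goodness of fit test:
H₀: observed counts match expected distribution
H₁: observed counts differ from expected distribution
df = k - 1 = 3
χ² = Σ(O - E)²/E
   = (34 - 33.4)²/33.4 + (80 - 76.1)²/76.1 + (59 - 57.5)²/57.5 + (4 - 10.0)²/10.0
   = 0.011 + 0.200 + 0.039 + 3.600
   = 3.85
p-value = 0.2781

Since p-value > α = 0.05, we fail to reject H₀.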